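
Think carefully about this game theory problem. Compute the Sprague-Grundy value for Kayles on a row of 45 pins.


Kayles: a move removes 1 or 2 adjacent pins from a contiguous row.
Removing pins from a row of k leaves two independent rows (a, b) with a + b = k - 1 (one pin) or a + b = k - 2 (two pins); an end removal gives a = 0.
By Sprague-Grundy, G(k) = mex{ G(a) XOR G(b) } over all these splits. G(0) = 0.
G(1): splits (0,0):0^0=0 -> mex({0}) = 1
G(2): splits (0,1):0^1=1 (0,0):0^0=0 -> mex({0, 1}) = 2
G(3): splits (0,2):0^2=2 (1,1):1^1=0 (0,1):0^1=1 -> mex({0, 1, 2}) = 3
G(4): splits (0,3):0^3=3 (1,2):1^2=3 (0,2):0^2=2 (1,1):1^1=0 -> mex({0, 2, 3}) = 1
G(5): splits (0,4):0^1=1 (1,3):1^3=2 (2,2):2^2=0 (0,3):0^3=3 (1,2):1^2=3 -> mex({0, 1, 2, 3}) = 4
G(6) = mex({0, 1, 2, 4}) = 3
G(7) = mex({0, 1, 3, 4, 5}) = 2
G(8) = mex({0, 2, 3, 5, 6}) = 1
G(9) = mex({0, 1, 2, 3, 6, 7}) = 4
G(10) = mex({0, 1, 3, 4, 5, 7}) = 2
G(11) = mex({0, 1, 2, 3, 4, 5}) = 6
G(12) = mex({0, 1, 2, 3, 5, 6, 7}) = 4
G(13) = mex({0, 2, 3, 4, 6, 7}) = 1
G(14) = mex({0, 1, 4, 5, 6, 7}) = 2
G(15) = mex({0, 1, 2, 3, 4, 5, 6}) = 7
G(16) = mex({0, 2, 3, 5, 6, 7}) = 1
G(17) = mex({0, 1, 2, 3, 5, 6, 7}) = 4
G(18) = mex({0, 1, 2, 4, 5, 6}) = 3
G(19) = mex({0, 1, 3, 4, 5, 7}) = 2
G(20) = mex({0, 2, 3, 4, 5, 6, 7}) = 1
G(21) = mex({0, 1, 2, 3, 5, 6, 7}) = 4
G(22) = mex({0, 1, 2, 3, 4, 5, 7}) = 6
G(23) = mex({0, 1, 2, 3, 4, 5, 6}) = 7
G(24) = mex({0, 1, 2, 3, 5, 6, 7}) = 4
G(25) = mex({0, 2, 3, 4, 6, 7}) = 1
G(26) = mex({0, 1, 3, 4, 5, 6, 7}) = 2
G(27) = mex({0, 1, 2, 3, 4, 5, 6, 7}) = 8
G(28) = mex({0, 1, 2, 3, 4, 6, 7, 8}) = 5
G(29) = mex({0, 1, 2, 3, 5, 6, 7, 8, 9}) = 4
G(30) = mex({0, 1, 2, 3, 4, 5, 6, 9, 10}) = 7
G(31) = mex({0, 1, 3, 4, 5, 7, 10, 11}) = 2
G(32) = mex({0, 2, 3, 4, 5, 6, 7, 9, 11}) = 1
G(33) = mex({0, 1, 2, 3, 4, 5, 6, 7, 9, 12}) = 8
G(34) = mex({0, 1, 2, 3, 4, 5, 7, 8, 11, 12}) = 6
G(35) = mex({0, 1, 2, 3, 4, 5, 6, 8, 9, 10, 11}) = 7
G(36) = mex({0, 1, 2, 3, 5, 6, 7, 9, 10}) = 4
G(37) = mex({0, 2, 3, 4, 6, 7, 9, 10, 11, 12}) = 1
G(38) = mex({0, 1, 3, 4, 5, 6, 7, 9, 10, 11, 12}) = 2
G(39) = mex({0, 1, 2, 4, 5, 6, 7, 9, 10, 12, 14}) = 3
G(40) = mex({0, 2, 3, 4, 6, 7, 11, 12, 14}) = 1
G(41) = mex({0, 1, 2, 3, 5, 6, 7, 9, 10, 11, 12}) = 4
G(42) = mex({0, 1, 2, 3, 4, 5, 6, 9, 10}) = 7
G(43) = mex({0, 1, 3, 4, 5, 7, 9, 10, 12, 15}) = 2
G(44) = mex({0, 2, 3, 4, 5, 6, 7, 9, 10, 12, 15}) = 1
G(45) = mex({0, 1, 2, 3, 4, 5, 6, 7, 9, 10, 12, 14}) = 8
Therefore G(45) = 8.

8


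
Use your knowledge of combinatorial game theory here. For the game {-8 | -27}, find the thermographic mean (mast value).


Game = {-8 | -27}, a switch {a | b} with numbers a > b.
Its thermograph has left wall a - t and right wall b + t, which meet at t = (a - b)/2, where both equal (a + b)/2. So the mast (mean value) is at (a + b)/2.
Mean = (-8 + (-27))/2 = -35/2 = -35/2

-35/2


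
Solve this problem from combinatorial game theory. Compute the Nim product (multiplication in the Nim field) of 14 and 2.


Nim multiplication is bilinear over XOR: (u XOR v) * w = (u*w) XOR (v*w).
So we split each operand into its bit components and XOR the pairwise Nim products.
14 = 2 + 4 + 8 (as XOR of powers of 2).
2 = 2 (as XOR of powers of 2).
Using the standard Nim-product table on single bits:
  2*2 = 3,   2*4 = 8,   2*8 = 12,
  4*4 = 6,   4*8 = 11,  8*8 = 13,
and  1*x = x (identity), k*l = l*k (commutative).
Pairwise Nim products:
  2 * 2 = 3
  4 * 2 = 8
  8 * 2 = 12
XOR them: 3 XOR 8 XOR 12 = 7.
Result: 14 * 2 = 7 (in Nim).

7


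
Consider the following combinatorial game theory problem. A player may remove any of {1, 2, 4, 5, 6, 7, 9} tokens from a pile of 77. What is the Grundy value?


The subtraction set is S = {1, 2, 4, 5, 6, 7, 9}.
G(k) = mex{ G(k - s) : s in S, s <= k }. We compute iteratively: G(0) = 0.
G(1) = mex({0}) = 1
G(2) = mex({0, 1}) = 2
G(3) = mex({1, 2}) = 0
G(4) = mex({0, 2}) = 1
G(5) = mex({0, 1}) = 2
G(6) = mex({0, 1, 2}) = 3
G(7) = mex({0, 1, 2, 3}) = 4
G(8) = mex({0, 1, 2, 3, 4}) = 5
G(9) = mex({0, 1, 2, 4, 5}) = 3
G(10) = mex({0, 1, 2, 3, 5}) = 4
G(11) = mex({1, 2, 3, 4}) = 0
G(12) = mex({0, 2, 3, 4, 5}) = 1
G(13) = mex({0, 1, 3, 4, 5}) = 2
G(14) = mex({1, 2, 3, 4, 5}) = 0
G(15) = mex({0, 2, 3, 4, 5}) = 1
G(16) = mex({0, 1, 3, 4}) = 2
G(17) = mex({0, 1, 2, 4, 5}) = 3
G(18) = mex({0, 1, 2, 3}) = 4
G(19) = mex({0, 1, 2, 3, 4}) = 5
Observe that G(11)..G(19) = 0, 1, 2, 0, 1, 2, 3, 4, 5 repeats G(0)..G(8) = 0, 1, 2, 0, 1, 2, 3, 4, 5.
For k >= max(S) = 9, G(k) is determined by the previous 9 values G(k-9)..G(k-1); a window of 9 consecutive values has recurred shifted by 11, so by induction G(k + 11) = G(k) for all k >= 0: the sequence is periodic from the start with period 11.
One period: G(0..10) = 0, 1, 2, 0, 1, 2, 3, 4, 5, 3, 4.
77 mod 11 = 0, so G(77) = G(0) = 0.

0


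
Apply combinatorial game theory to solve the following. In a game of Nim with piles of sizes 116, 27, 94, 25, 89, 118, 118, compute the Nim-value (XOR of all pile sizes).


We need the XOR (exclusive or) of all pile sizes.
After XOR-ing pile 1 (size 116): 0 XOR 116 = 116
After XOR-ing pile 2 (size 27): 116 XOR 27 = 111
After XOR-ing pile 3 (size 94): 111 XOR 94 = 49
After XOR-ing pile 4 (size 25): 49 XOR 25 = 40
After XOR-ing pile 5 (size 89): 40 XOR 89 = 113
After XOR-ing pile 6 (size 118): 113 XOR 118 = 7
After XOR-ing pile 7 (size 118): 7 XOR 118 = 113
The Nim-value of this position is 113.

113


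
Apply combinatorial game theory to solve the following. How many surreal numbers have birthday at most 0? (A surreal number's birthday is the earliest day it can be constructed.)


Day 0: {|} = 0 is born. Count = 1.
Day n: the number of surreal numbers born by day n is 2^(n+1) - 1.
By day 0: 2^1 - 1 = 1
By day 0: 1 surreal numbers.

1


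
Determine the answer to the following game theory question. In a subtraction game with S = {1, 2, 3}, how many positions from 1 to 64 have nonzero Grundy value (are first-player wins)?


Subtraction set S = {1, 2, 3}, so G(n) = n mod 4.
G(n) = 0 when n is a multiple of 4.
Multiples of 4 in [1, 64]: 16
N-positions (nonzero Grundy) = 64 - 16 = 48

48


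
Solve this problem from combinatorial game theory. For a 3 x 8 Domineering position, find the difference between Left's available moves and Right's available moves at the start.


Board is 3 x 8 (rows x cols).
Left (vertical) placements: (rows-1) * cols = 2 * 8 = 16
Right (horizontal) placements: rows * (cols-1) = 3 * 7 = 21
Advantage = Left - Right = 16 - 21 = -5

-5


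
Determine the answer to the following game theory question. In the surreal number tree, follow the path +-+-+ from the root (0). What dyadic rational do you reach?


Sign expansion: +-+-+
Rule: track bounds (lo, hi), initially (-inf, +inf). On '+', the current value becomes lo and we move to the simplest number in (value, hi): value + 1 if hi = +inf, otherwise the midpoint (value + hi)/2. On '-', the current value becomes hi and we move to value - 1 if lo = -inf, otherwise the midpoint (lo + value)/2.
Start at 0.
Step 1: sign = +, move right. Bounds: (0, +inf). Value = 1
Step 2: sign = -, move left. Bounds: (0, 1). Value = 1/2
Step 3: sign = +, move right. Bounds: (1/2, 1). Value = 3/4
Step 4: sign = -, move left. Bounds: (1/2, 3/4). Value = 5/8
Step 5: sign = +, move right. Bounds: (5/8, 3/4). Value = 11/16
The surreal number with sign expansion +-+-+ is 11/16.

11/16


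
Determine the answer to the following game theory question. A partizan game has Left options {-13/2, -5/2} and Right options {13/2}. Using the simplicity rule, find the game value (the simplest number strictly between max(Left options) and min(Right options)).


Left options: {-13/2, -5/2}, max = -5/2
Right options: {13/2}, min = 13/2
All options are numbers and max(Left) < min(Right), so by the simplicity theorem the value is the simplest (earliest-born) number strictly between -5/2 and 13/2.
Integers -2 through 6 all lie strictly between -5/2 and 13/2.
Among integers, the simplest (lowest birthday = smallest |n|; 0 is born on day 0, +-n on day n) is 0.
No non-integer in the interval can be simpler: if x is a non-integer in the interval, then floor(x) or ceil(x) also lies in the interval (the interval contains an integer), and both are proper prefixes of x's sign expansion, i.e. born earlier. So the game value is 0.
Game value = 0

0


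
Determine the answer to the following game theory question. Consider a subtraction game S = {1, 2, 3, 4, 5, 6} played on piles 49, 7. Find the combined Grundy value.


Subtraction set: {1, 2, 3, 4, 5, 6}
For this subtraction set, G(n) = n mod 7 (period = max + 1 = 7).
Pile 1 (size 49): G(49) = 49 mod 7 = 0
Pile 2 (size 7): G(7) = 7 mod 7 = 0
Total Grundy value = XOR of all: 0 XOR 0 = 0

0


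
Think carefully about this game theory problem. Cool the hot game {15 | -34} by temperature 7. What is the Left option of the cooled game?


Original game: {15 | -34} (a switch {a | b} with a > b).
Cooling by t (for t below the temperature (a - b)/2 = 49/2) taxes each move by t: {a | b} cooled by t is {a - t | b + t}.
Cooling amount: t = 7
Cooled Left option: 15 - 7 = 8
Cooled Right option: -34 + 7 = -27
Cooled game: {8 | -27}
Left option = 8

8


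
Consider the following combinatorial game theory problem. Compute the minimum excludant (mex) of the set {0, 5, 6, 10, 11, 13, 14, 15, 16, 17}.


Set = {0, 5, 6, 10, 11, 13, 14, 15, 16, 17}
0 is in the set.
1 is NOT in the set. This is the mex.
mex = 1

1


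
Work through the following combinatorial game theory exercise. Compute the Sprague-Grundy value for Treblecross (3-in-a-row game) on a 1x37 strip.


Treblecross: place X on empty cells; 3-in-a-row wins.
Playing within two cells of an existing X lets the opponent win at once, so sensible play treats the cells i-2..i+2 around each X as dead. The player left with no safe cell loses, so this is a normal-play take-away game on strips of safe cells.
Placing X at cell i (0-indexed) of a strip of k safe cells leaves independent strips of sizes max(0, i-2) and max(0, k-i-3). Hence G(k) = mex{ G(max(0,i-2)) XOR G(max(0,k-i-3)) : 0 <= i < k }, with G(0) = 0.
G(1): splits (0,0):0^0=0 -> mex({0}) = 1
G(2): splits (0,0):0^0=0 -> mex({0}) = 1
G(3): splits (0,0):0^0=0 -> mex({0}) = 1
G(4): splits (0,1):0^1=1 (0,0):0^0=0 -> mex({0, 1}) = 2
G(5): splits (0,2):0^1=1 (0,1):0^1=1 (0,0):0^0=0 -> mex({0, 1}) = 2
G(6) = mex({1}) = 0
G(7) = mex({0, 1, 2}) = 3
G(8) = mex({0, 1, 2}) = 3
G(9) = mex({0, 2}) = 1
G(10) = mex({0, 2, 3}) = 1
G(11) = mex({0, 3}) = 1
G(12) = mex({1, 3}) = 0
G(13) = mex({0, 1, 2, 3}) = 4
G(14) = mex({0, 1, 2}) = 3
G(15) = mex({0, 1, 2}) = 3
G(16) = mex({0, 1, 2, 4}) = 3
G(17) = mex({0, 1, 3, 4}) = 2
G(18) = mex({0, 1, 3, 4}) = 2
G(19) = mex({0, 1, 3, 5}) = 2
G(20) = mex({0, 1, 2, 3, 5}) = 4
G(21) = mex({0, 1, 2, 3, 5}) = 4
G(22) = mex({1, 2, 6}) = 0
G(23) = mex({0, 1, 2, 3, 4, 6}) = 5
G(24) = mex({0, 1, 2, 3, 4}) = 5
G(25) = mex({0, 1, 3, 4, 7}) = 2
G(26) = mex({0, 1, 3, 4, 5, 7}) = 2
G(27) = mex({0, 1, 3, 5}) = 2
G(28) = mex({0, 1, 2, 5}) = 3
G(29) = mex({0, 1, 2, 4, 5, 6}) = 3
G(30) = mex({1, 2, 4, 6}) = 0
G(31) = mex({0, 1, 2, 3, 4, 6}) = 5
G(32) = mex({1, 2, 3, 4, 7}) = 0
G(33) = mex({0, 3, 7}) = 1
G(34) = mex({0, 2, 3, 5, 7}) = 1
G(35) = mex({0, 2, 3, 5, 6}) = 1
G(36) = mex({0, 1, 2, 5, 6}) = 3
G(37) = mex({0, 1, 2, 4, 5, 6}) = 3
Therefore G(37) = 3.

3


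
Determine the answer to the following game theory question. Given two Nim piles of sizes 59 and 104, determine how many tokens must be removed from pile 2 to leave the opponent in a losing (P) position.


Piles: 59 and 104
Current XOR: 59 XOR 104 = 83 (non-zero, so this is an N-position).
To make the XOR zero, we need to find a move that balances the piles.
For pile 2 (size 104): target = 104 XOR 83 = 59
We reduce pile 2 from 104 to 59.
Tokens removed: 104 - 59 = 45
Verification: 59 XOR 59 = 0

45


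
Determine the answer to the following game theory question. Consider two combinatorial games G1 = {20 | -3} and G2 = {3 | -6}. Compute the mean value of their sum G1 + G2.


G1 = {20 | -3}, G2 = {3 | -6}
Each is a switch {a | b} with numbers a > b; its mean value is (a + b)/2, and mean value is additive over game sums: m(G1 + G2) = m(G1) + m(G2).
Mean of G1 = (20 + (-3))/2 = 17/2 = 17/2
Mean of G2 = (3 + (-6))/2 = -3/2 = -3/2
Mean of G1 + G2 = 17/2 + -3/2 = 7

7


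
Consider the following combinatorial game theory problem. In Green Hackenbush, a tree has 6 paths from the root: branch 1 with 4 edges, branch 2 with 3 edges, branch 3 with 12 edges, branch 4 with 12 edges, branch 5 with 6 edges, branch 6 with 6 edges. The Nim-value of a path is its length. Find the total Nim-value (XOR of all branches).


The tree has 6 branches from the ground vertex.
In Green Hackenbush, the Nim-value of a simple path of length k is k.
Branch 1: length 4, Nim-value = 4
Branch 2: length 3, Nim-value = 3
Branch 3: length 12, Nim-value = 12
Branch 4: length 12, Nim-value = 12
Branch 5: length 6, Nim-value = 6
Branch 6: length 6, Nim-value = 6
Total Nim-value = XOR of all branch values:
0 XOR 4 = 4
4 XOR 3 = 7
7 XOR 12 = 11
11 XOR 12 = 7
7 XOR 6 = 1
1 XOR 6 = 7
Nim-value of the tree = 7

7


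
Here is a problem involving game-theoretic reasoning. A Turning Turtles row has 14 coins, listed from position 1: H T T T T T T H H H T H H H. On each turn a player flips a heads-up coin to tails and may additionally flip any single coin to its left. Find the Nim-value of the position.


Coins: H T T T T T T H H H T H H H
Key fact: a single head at position k behaves exactly like a Nim heap of size k (turning it to T and optionally flipping a coin at j < k corresponds to moving the heap from k to j, or to 0), and heads combine as a disjunctive sum (two heads at the same place would cancel, matching j XOR j = 0). So the Nim-value is the XOR of the 1-indexed positions of the heads.
Face-up positions (1-indexed): [1, 8, 9, 10, 12, 13, 14]
XOR 0 with 1: 0 XOR 1 = 1
XOR 1 with 8: 1 XOR 8 = 9
XOR 9 with 9: 9 XOR 9 = 0
XOR 0 with 10: 0 XOR 10 = 10
XOR 10 with 12: 10 XOR 12 = 6
XOR 6 with 13: 6 XOR 13 = 11
XOR 11 with 14: 11 XOR 14 = 5
Nim-value = 5

5


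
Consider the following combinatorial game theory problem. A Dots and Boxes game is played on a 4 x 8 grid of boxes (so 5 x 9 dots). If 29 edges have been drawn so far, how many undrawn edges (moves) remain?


Grid: 4 x 8 boxes, i.e. 5 rows and 9 columns of dots.
Horizontal edges: (rows + 1) * cols = 5 * 8 = 40
Vertical edges: rows * (cols + 1) = 4 * 9 = 36
Total edges: 40 + 36 = 76
Edges drawn: 29
Remaining: 76 - 29 = 47

47


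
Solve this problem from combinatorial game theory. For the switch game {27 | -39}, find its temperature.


The game is {27 | -39}, a switch {a | b} with numbers a > b.
Cooling {a | b} by t gives {a - t | b + t}, which stops being hot when a - t = b + t, i.e. at t = (a - b)/2. So the temperature of a switch is (a - b)/2.
Temperature = (Left option - Right option) / 2
= (27 - (-39)) / 2
= 66 / 2
= 33

33


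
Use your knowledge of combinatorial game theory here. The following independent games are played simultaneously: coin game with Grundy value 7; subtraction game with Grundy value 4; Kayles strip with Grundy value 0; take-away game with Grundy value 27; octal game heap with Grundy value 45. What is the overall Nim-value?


By the Sprague-Grundy theorem, the Grundy value of a sum of games is the XOR of individual Grundy values.
coin game: Grundy value = 7. Running XOR: 0 XOR 7 = 7
subtraction game: Grundy value = 4. Running XOR: 7 XOR 4 = 3
Kayles strip: Grundy value = 0. Running XOR: 3 XOR 0 = 3
take-away game: Grundy value = 27. Running XOR: 3 XOR 27 = 24
octal game heap: Grundy value = 45. Running XOR: 24 XOR 45 = 53
The combined Grundy value is 53.

53


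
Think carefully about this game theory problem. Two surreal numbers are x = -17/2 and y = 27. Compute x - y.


x = -17/2, y = 27
Converting to common denominator: 2
x = -17/2, y = 54/2
x - y = -17/2 - 27 = -71/2

-71/2


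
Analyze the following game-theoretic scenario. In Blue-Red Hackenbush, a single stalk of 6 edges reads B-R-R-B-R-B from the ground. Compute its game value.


Edges (from ground): B-R-R-B-R-B
By Berlekamp's sign-expansion rule, a Blue-Red Hackenbush stalk has the value of the surreal number whose sign sequence is the edge sequence with B -> + and R -> -.
Sign sequence: +--+-+
Trace the sign expansion in the surreal number tree, starting from 0:
Edge 1: B (sign +) -> bounds (0, +inf), value = 1
Edge 2: R (sign -) -> bounds (0, 1), value = 1/2
Edge 3: R (sign -) -> bounds (0, 1/2), value = 1/4
Edge 4: B (sign +) -> bounds (1/4, 1/2), value = 3/8
Edge 5: R (sign -) -> bounds (1/4, 3/8), value = 5/16
Edge 6: B (sign +) -> bounds (5/16, 3/8), value = 11/32
Game value = 11/32

11/32


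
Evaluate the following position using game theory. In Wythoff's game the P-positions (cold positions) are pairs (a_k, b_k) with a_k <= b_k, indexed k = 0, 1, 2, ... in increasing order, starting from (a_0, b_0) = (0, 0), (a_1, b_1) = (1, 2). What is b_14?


By Wythoff's theorem, a_k = floor(k * phi) and b_k = floor(k * phi^2) = a_k + k, where phi = (1 + sqrt(5))/2 is the golden ratio.
phi = (1 + sqrt(5))/2 = 1.618034
phi^2 = phi + 1 = 2.618034
k = 14
k * phi^2 = 14 * 2.618034 = 36.652476
b_14 = floor(k * phi^2) = 36 (check: a_14 + k = 22 + 14 = 36)

36


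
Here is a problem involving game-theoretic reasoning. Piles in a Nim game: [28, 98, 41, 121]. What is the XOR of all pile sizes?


We need the XOR (exclusive or) of all pile sizes.
After XOR-ing pile 1 (size 28): 0 XOR 28 = 28
After XOR-ing pile 2 (size 98): 28 XOR 98 = 126
After XOR-ing pile 3 (size 41): 126 XOR 41 = 87
After XOR-ing pile 4 (size 121): 87 XOR 121 = 46
The Nim-value of this position is 46.

46


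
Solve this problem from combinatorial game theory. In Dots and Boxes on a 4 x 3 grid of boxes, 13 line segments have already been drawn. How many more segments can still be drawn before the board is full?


Grid: 4 x 3 boxes, i.e. 5 rows and 4 columns of dots.
Horizontal edges: (rows + 1) * cols = 5 * 3 = 15
Vertical edges: rows * (cols + 1) = 4 * 4 = 16
Total edges: 15 + 16 = 31
Edges drawn: 13
Remaining: 31 - 13 = 18

18


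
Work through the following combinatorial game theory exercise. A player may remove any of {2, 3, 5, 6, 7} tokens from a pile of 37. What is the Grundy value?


The subtraction set is S = {2, 3, 5, 6, 7}.
G(k) = mex{ G(k - s) : s in S, s <= k }. We compute iteratively: G(0) = 0.
G(1) = mex({}) = 0
G(2) = mex({0}) = 1
G(3) = mex({0}) = 1
G(4) = mex({0, 1}) = 2
G(5) = mex({0, 1}) = 2
G(6) = mex({0, 1, 2}) = 3
G(7) = mex({0, 1, 2}) = 3
G(8) = mex({0, 1, 2, 3}) = 4
G(9) = mex({1, 2, 3}) = 0
G(10) = mex({1, 2, 3, 4}) = 0
G(11) = mex({0, 2, 3, 4}) = 1
G(12) = mex({0, 2, 3}) = 1
G(13) = mex({0, 1, 3, 4}) = 2
G(14) = mex({0, 1, 3, 4}) = 2
G(15) = mex({0, 1, 2, 4}) = 3
Observe that G(9)..G(15) = 0, 0, 1, 1, 2, 2, 3 repeats G(0)..G(6) = 0, 0, 1, 1, 2, 2, 3.
For k >= max(S) = 7, G(k) is determined by the previous 7 values G(k-7)..G(k-1); a window of 7 consecutive values has recurred shifted by 9, so by induction G(k + 9) = G(k) for all k >= 0: the sequence is periodic from the start with period 9.
One period: G(0..8) = 0, 0, 1, 1, 2, 2, 3, 3, 4.
37 mod 9 = 1, so G(37) = G(1) = 0.

0


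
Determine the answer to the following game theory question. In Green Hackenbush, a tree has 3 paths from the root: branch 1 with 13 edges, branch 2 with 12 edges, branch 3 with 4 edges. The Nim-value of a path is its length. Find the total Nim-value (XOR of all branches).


The tree has 3 branches from the ground vertex.
In Green Hackenbush, the Nim-value of a simple path of length k is k.
Branch 1: length 13, Nim-value = 13
Branch 2: length 12, Nim-value = 12
Branch 3: length 4, Nim-value = 4
Total Nim-value = XOR of all branch values:
0 XOR 13 = 13
13 XOR 12 = 1
1 XOR 4 = 5
Nim-value of the tree = 5

5


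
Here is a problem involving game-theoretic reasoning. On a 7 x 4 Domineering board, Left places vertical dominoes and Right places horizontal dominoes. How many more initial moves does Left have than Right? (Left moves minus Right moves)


Board is 7 x 4 (rows x cols).
Left (vertical) placements: (rows-1) * cols = 6 * 4 = 24
Right (horizontal) placements: rows * (cols-1) = 7 * 3 = 21
Advantage = Left - Right = 24 - 21 = 3

3


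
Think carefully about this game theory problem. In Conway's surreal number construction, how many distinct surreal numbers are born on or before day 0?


Day 0: {|} = 0 is born. Count = 1.
Day n: the number of surreal numbers born by day n is 2^(n+1) - 1.
By day 0: 2^1 - 1 = 1
By day 0: 1 surreal numbers.

1


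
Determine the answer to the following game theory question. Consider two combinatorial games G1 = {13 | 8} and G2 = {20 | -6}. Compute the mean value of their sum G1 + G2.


G1 = {13 | 8}, G2 = {20 | -6}
Each is a switch {a | b} with numbers a > b; its mean value is (a + b)/2, and mean value is additive over game sums: m(G1 + G2) = m(G1) + m(G2).
Mean of G1 = (13 + (8))/2 = 21/2 = 21/2
Mean of G2 = (20 + (-6))/2 = 14/2 = 7
Mean of G1 + G2 = 21/2 + 7 = 35/2

35/2


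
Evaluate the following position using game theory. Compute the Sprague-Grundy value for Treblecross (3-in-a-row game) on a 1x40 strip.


Treblecross: place X on empty cells; 3-in-a-row wins.
Playing within two cells of an existing X lets the opponent win at once, so sensible play treats the cells i-2..i+2 around each X as dead. The player left with no safe cell loses, so this is a normal-play take-away game on strips of safe cells.
Placing X at cell i (0-indexed) of a strip of k safe cells leaves independent strips of sizes max(0, i-2) and max(0, k-i-3). Hence G(k) = mex{ G(max(0,i-2)) XOR G(max(0,k-i-3)) : 0 <= i < k }, with G(0) = 0.
G(1): splits (0,0):0^0=0 -> mex({0}) = 1
G(2): splits (0,0):0^0=0 -> mex({0}) = 1
G(3): splits (0,0):0^0=0 -> mex({0}) = 1
G(4): splits (0,1):0^1=1 (0,0):0^0=0 -> mex({0, 1}) = 2
G(5): splits (0,2):0^1=1 (0,1):0^1=1 (0,0):0^0=0 -> mex({0, 1}) = 2
G(6) = mex({1}) = 0
G(7) = mex({0, 1, 2}) = 3
G(8) = mex({0, 1, 2}) = 3
G(9) = mex({0, 2}) = 1
G(10) = mex({0, 2, 3}) = 1
G(11) = mex({0, 3}) = 1
G(12) = mex({1, 3}) = 0
G(13) = mex({0, 1, 2, 3}) = 4
G(14) = mex({0, 1, 2}) = 3
G(15) = mex({0, 1, 2}) = 3
G(16) = mex({0, 1, 2, 4}) = 3
G(17) = mex({0, 1, 3, 4}) = 2
G(18) = mex({0, 1, 3, 4}) = 2
G(19) = mex({0, 1, 3, 5}) = 2
G(20) = mex({0, 1, 2, 3, 5}) = 4
G(21) = mex({0, 1, 2, 3, 5}) = 4
G(22) = mex({1, 2, 6}) = 0
G(23) = mex({0, 1, 2, 3, 4, 6}) = 5
G(24) = mex({0, 1, 2, 3, 4}) = 5
G(25) = mex({0, 1, 3, 4, 7}) = 2
G(26) = mex({0, 1, 3, 4, 5, 7}) = 2
G(27) = mex({0, 1, 3, 5}) = 2
G(28) = mex({0, 1, 2, 5}) = 3
G(29) = mex({0, 1, 2, 4, 5, 6}) = 3
G(30) = mex({1, 2, 4, 6}) = 0
G(31) = mex({0, 1, 2, 3, 4, 6}) = 5
G(32) = mex({1, 2, 3, 4, 7}) = 0
G(33) = mex({0, 3, 7}) = 1
G(34) = mex({0, 2, 3, 5, 7}) = 1
G(35) = mex({0, 2, 3, 5, 6}) = 1
G(36) = mex({0, 1, 2, 5, 6}) = 3
G(37) = mex({0, 1, 2, 4, 5, 6}) = 3
G(38) = mex({0, 1, 2, 4}) = 3
G(39) = mex({0, 1, 2, 3, 4, 7}) = 5
G(40) = mex({0, 1, 2, 3, 4, 5, 7}) = 6
Therefore G(40) = 6.

6


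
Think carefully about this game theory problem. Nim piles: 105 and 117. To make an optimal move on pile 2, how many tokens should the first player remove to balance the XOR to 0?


Piles: 105 and 117
Current XOR: 105 XOR 117 = 28 (non-zero, so this is an N-position).
To make the XOR zero, we need to find a move that balances the piles.
For pile 2 (size 117): target = 117 XOR 28 = 105
We reduce pile 2 from 117 to 105.
Tokens removed: 117 - 105 = 12
Verification: 105 XOR 105 = 0

12


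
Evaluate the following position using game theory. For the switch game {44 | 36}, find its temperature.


The game is {44 | 36}, a switch {a | b} with numbers a > b.
Cooling {a | b} by t gives {a - t | b + t}, which stops being hot when a - t = b + t, i.e. at t = (a - b)/2. So the temperature of a switch is (a - b)/2.
Temperature = (Left option - Right option) / 2
= (44 - (36)) / 2
= 8 / 2
= 4

4


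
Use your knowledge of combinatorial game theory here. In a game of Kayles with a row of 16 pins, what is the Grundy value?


Kayles: a move removes 1 or 2 adjacent pins from a contiguous row.
Removing pins from a row of k leaves two independent rows (a, b) with a + b = k - 1 (one pin) or a + b = k - 2 (two pins); an end removal gives a = 0.
By Sprague-Grundy, G(k) = mex{ G(a) XOR G(b) } over all these splits. G(0) = 0.
G(1): splits (0,0):0^0=0 -> mex({0}) = 1
G(2): splits (0,1):0^1=1 (0,0):0^0=0 -> mex({0, 1}) = 2
G(3): splits (0,2):0^2=2 (1,1):1^1=0 (0,1):0^1=1 -> mex({0, 1, 2}) = 3
G(4): splits (0,3):0^3=3 (1,2):1^2=3 (0,2):0^2=2 (1,1):1^1=0 -> mex({0, 2, 3}) = 1
G(5): splits (0,4):0^1=1 (1,3):1^3=2 (2,2):2^2=0 (0,3):0^3=3 (1,2):1^2=3 -> mex({0, 1, 2, 3}) = 4
G(6) = mex({0, 1, 2, 4}) = 3
G(7) = mex({0, 1, 3, 4, 5}) = 2
G(8) = mex({0, 2, 3, 5, 6}) = 1
G(9) = mex({0, 1, 2, 3, 6, 7}) = 4
G(10) = mex({0, 1, 3, 4, 5, 7}) = 2
G(11) = mex({0, 1, 2, 3, 4, 5}) = 6
G(12) = mex({0, 1, 2, 3, 5, 6, 7}) = 4
G(13) = mex({0, 2, 3, 4, 6, 7}) = 1
G(14) = mex({0, 1, 4, 5, 6, 7}) = 2
G(15) = mex({0, 1, 2, 3, 4, 5, 6}) = 7
G(16) = mex({0, 2, 3, 5, 6, 7}) = 1
Therefore G(16) = 1.

1


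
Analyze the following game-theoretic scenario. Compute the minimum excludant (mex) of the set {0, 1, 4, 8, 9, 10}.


Set = {0, 1, 4, 8, 9, 10}
0 is in the set.
1 is in the set.
2 is NOT in the set. This is the mex.
mex = 2

2


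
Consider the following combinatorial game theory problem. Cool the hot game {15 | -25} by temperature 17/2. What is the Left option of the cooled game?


Original game: {15 | -25} (a switch {a | b} with a > b).
Cooling by t (for t below the temperature (a - b)/2 = 20) taxes each move by t: {a | b} cooled by t is {a - t | b + t}.
Cooling amount: t = 17/2
Cooled Left option: 15 - 17/2 = 13/2
Cooled Right option: -25 + 17/2 = -33/2
Cooled game: {13/2 | -33/2}
Left option = 13/2

13/2


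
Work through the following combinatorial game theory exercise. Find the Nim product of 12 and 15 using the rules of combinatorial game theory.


Nim multiplication is bilinear over XOR: (u XOR v) * w = (u*w) XOR (v*w).
So we split each operand into its bit components and XOR the pairwise Nim products.
12 = 4 + 8 (as XOR of powers of 2).
15 = 1 + 2 + 4 + 8 (as XOR of powers of 2).
Using the standard Nim-product table on single bits:
  2*2 = 3,   2*4 = 8,   2*8 = 12,
  4*4 = 6,   4*8 = 11,  8*8 = 13,
and  1*x = x (identity), k*l = l*k (commutative).
Pairwise Nim products:
  4 * 1 = 4
  4 * 2 = 8
  4 * 4 = 6
  4 * 8 = 11
  8 * 1 = 8
  8 * 2 = 12
  8 * 4 = 11
  8 * 8 = 13
XOR them: 4 XOR 8 XOR 6 XOR 11 XOR 8 XOR 12 XOR 11 XOR 13 = 3.
Result: 12 * 15 = 3 (in Nim).

3


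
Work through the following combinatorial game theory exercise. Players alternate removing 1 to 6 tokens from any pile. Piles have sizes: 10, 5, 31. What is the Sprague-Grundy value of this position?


Subtraction set: {1, 2, 3, 4, 5, 6}
For this subtraction set, G(n) = n mod 7 (period = max + 1 = 7).
Pile 1 (size 10): G(10) = 10 mod 7 = 3
Pile 2 (size 5): G(5) = 5 mod 7 = 5
Pile 3 (size 31): G(31) = 31 mod 7 = 3
Total Grundy value = XOR of all: 3 XOR 5 XOR 3 = 5

5


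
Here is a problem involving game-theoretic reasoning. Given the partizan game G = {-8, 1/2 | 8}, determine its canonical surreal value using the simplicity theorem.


Left options: {-8, 1/2}, max = 1/2
Right options: {8}, min = 8
All options are numbers and max(Left) < min(Right), so by the simplicity theorem the value is the simplest (earliest-born) number strictly between 1/2 and 8.
Integers 1 through 7 all lie strictly between 1/2 and 8.
Among integers, the simplest (lowest birthday = smallest |n|; 0 is born on day 0, +-n on day n) is 1.
No non-integer in the interval can be simpler: if x is a non-integer in the interval, then floor(x) or ceil(x) also lies in the interval (the interval contains an integer), and both are proper prefixes of x's sign expansion, i.e. born earlier. So the game value is 1.
Game value = 1

1


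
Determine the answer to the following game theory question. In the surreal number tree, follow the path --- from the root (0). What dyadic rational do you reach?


Sign expansion: ---
Rule: track bounds (lo, hi), initially (-inf, +inf). On '+', the current value becomes lo and we move to the simplest number in (value, hi): value + 1 if hi = +inf, otherwise the midpoint (value + hi)/2. On '-', the current value becomes hi and we move to value - 1 if lo = -inf, otherwise the midpoint (lo + value)/2.
Start at 0.
Step 1: sign = -, move left. Bounds: (-inf, 0). Value = -1
Step 2: sign = -, move left. Bounds: (-inf, -1). Value = -2
Step 3: sign = -, move left. Bounds: (-inf, -2). Value = -3
The surreal number with sign expansion --- is -3.

-3


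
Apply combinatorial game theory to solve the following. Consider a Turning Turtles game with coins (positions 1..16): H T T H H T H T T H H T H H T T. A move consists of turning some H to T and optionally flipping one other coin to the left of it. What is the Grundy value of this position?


Coins: H T T H H T H T T H H T H H T T
Key fact: a single head at position k behaves exactly like a Nim heap of size k (turning it to T and optionally flipping a coin at j < k corresponds to moving the heap from k to j, or to 0), and heads combine as a disjunctive sum (two heads at the same place would cancel, matching j XOR j = 0). So the Nim-value is the XOR of the 1-indexed positions of the heads.
Face-up positions (1-indexed): [1, 4, 5, 7, 10, 11, 13, 14]
XOR 0 with 1: 0 XOR 1 = 1
XOR 1 with 4: 1 XOR 4 = 5
XOR 5 with 5: 5 XOR 5 = 0
XOR 0 with 7: 0 XOR 7 = 7
XOR 7 with 10: 7 XOR 10 = 13
XOR 13 with 11: 13 XOR 11 = 6
XOR 6 with 13: 6 XOR 13 = 11
XOR 11 with 14: 11 XOR 14 = 5
Nim-value = 5

5


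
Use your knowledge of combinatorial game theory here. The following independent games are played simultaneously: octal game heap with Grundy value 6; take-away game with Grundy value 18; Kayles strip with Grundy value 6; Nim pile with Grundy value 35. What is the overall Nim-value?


By the Sprague-Grundy theorem, the Grundy value of a sum of games is the XOR of individual Grundy values.
octal game heap: Grundy value = 6. Running XOR: 0 XOR 6 = 6
take-away game: Grundy value = 18. Running XOR: 6 XOR 18 = 20
Kayles strip: Grundy value = 6. Running XOR: 20 XOR 6 = 18
Nim pile: Grundy value = 35. Running XOR: 18 XOR 35 = 49
The combined Grundy value is 49.

49


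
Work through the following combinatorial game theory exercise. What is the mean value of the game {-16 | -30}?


Game = {-16 | -30}, a switch {a | b} with numbers a > b.
Its thermograph has left wall a - t and right wall b + t, which meet at t = (a - b)/2, where both equal (a + b)/2. So the mast (mean value) is at (a + b)/2.
Mean = (-16 + (-30))/2 = -46/2 = -23

-23


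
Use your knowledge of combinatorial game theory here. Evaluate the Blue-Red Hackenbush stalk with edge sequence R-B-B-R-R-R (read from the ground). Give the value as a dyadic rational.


Edges (from ground): R-B-B-R-R-R
By Berlekamp's sign-expansion rule, a Blue-Red Hackenbush stalk has the value of the surreal number whose sign sequence is the edge sequence with B -> + and R -> -.
Sign sequence: -++---
Trace the sign expansion in the surreal number tree, starting from 0:
Edge 1: R (sign -) -> bounds (-inf, 0), value = -1
Edge 2: B (sign +) -> bounds (-1, 0), value = -1/2
Edge 3: B (sign +) -> bounds (-1/2, 0), value = -1/4
Edge 4: R (sign -) -> bounds (-1/2, -1/4), value = -3/8
Edge 5: R (sign -) -> bounds (-1/2, -3/8), value = -7/16
Edge 6: R (sign -) -> bounds (-1/2, -7/16), value = -15/32
Game value = -15/32

-15/32


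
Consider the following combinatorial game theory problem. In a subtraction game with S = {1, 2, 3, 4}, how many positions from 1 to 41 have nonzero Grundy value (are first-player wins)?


Subtraction set S = {1, 2, 3, 4}, so G(n) = n mod 5.
G(n) = 0 when n is a multiple of 5.
Multiples of 5 in [1, 41]: 8
N-positions (nonzero Grundy) = 41 - 8 = 33

33


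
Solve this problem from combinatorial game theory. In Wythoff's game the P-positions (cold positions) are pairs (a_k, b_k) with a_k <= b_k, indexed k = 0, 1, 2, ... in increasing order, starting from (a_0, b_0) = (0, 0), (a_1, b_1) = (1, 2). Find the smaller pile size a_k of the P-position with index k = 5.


By Wythoff's theorem, a_k = floor(k * phi) and b_k = floor(k * phi^2) = a_k + k, where phi = (1 + sqrt(5))/2 is the golden ratio.
phi = (1 + sqrt(5))/2 = 1.618034
k = 5
k * phi = 5 * 1.618034 = 8.090170
a_5 = floor(k * phi) = 8

8


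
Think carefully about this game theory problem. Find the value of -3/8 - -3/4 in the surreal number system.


x = -3/8, y = -3/4
Converting to common denominator: 8
x = -3/8, y = -6/8
x - y = -3/8 - -3/4 = 3/8

3/8


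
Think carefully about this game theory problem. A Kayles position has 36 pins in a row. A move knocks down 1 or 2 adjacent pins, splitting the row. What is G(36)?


Kayles: a move removes 1 or 2 adjacent pins from a contiguous row.
Removing pins from a row of k leaves two independent rows (a, b) with a + b = k - 1 (one pin) or a + b = k - 2 (two pins); an end removal gives a = 0.
By Sprague-Grundy, G(k) = mex{ G(a) XOR G(b) } over all these splits. G(0) = 0.
G(1): splits (0,0):0^0=0 -> mex({0}) = 1
G(2): splits (0,1):0^1=1 (0,0):0^0=0 -> mex({0, 1}) = 2
G(3): splits (0,2):0^2=2 (1,1):1^1=0 (0,1):0^1=1 -> mex({0, 1, 2}) = 3
G(4): splits (0,3):0^3=3 (1,2):1^2=3 (0,2):0^2=2 (1,1):1^1=0 -> mex({0, 2, 3}) = 1
G(5): splits (0,4):0^1=1 (1,3):1^3=2 (2,2):2^2=0 (0,3):0^3=3 (1,2):1^2=3 -> mex({0, 1, 2, 3}) = 4
G(6) = mex({0, 1, 2, 4}) = 3
G(7) = mex({0, 1, 3, 4, 5}) = 2
G(8) = mex({0, 2, 3, 5, 6}) = 1
G(9) = mex({0, 1, 2, 3, 6, 7}) = 4
G(10) = mex({0, 1, 3, 4, 5, 7}) = 2
G(11) = mex({0, 1, 2, 3, 4, 5}) = 6
G(12) = mex({0, 1, 2, 3, 5, 6, 7}) = 4
G(13) = mex({0, 2, 3, 4, 6, 7}) = 1
G(14) = mex({0, 1, 4, 5, 6, 7}) = 2
G(15) = mex({0, 1, 2, 3, 4, 5, 6}) = 7
G(16) = mex({0, 2, 3, 5, 6, 7}) = 1
G(17) = mex({0, 1, 2, 3, 5, 6, 7}) = 4
G(18) = mex({0, 1, 2, 4, 5, 6}) = 3
G(19) = mex({0, 1, 3, 4, 5, 7}) = 2
G(20) = mex({0, 2, 3, 4, 5, 6, 7}) = 1
G(21) = mex({0, 1, 2, 3, 5, 6, 7}) = 4
G(22) = mex({0, 1, 2, 3, 4, 5, 7}) = 6
G(23) = mex({0, 1, 2, 3, 4, 5, 6}) = 7
G(24) = mex({0, 1, 2, 3, 5, 6, 7}) = 4
G(25) = mex({0, 2, 3, 4, 6, 7}) = 1
G(26) = mex({0, 1, 3, 4, 5, 6, 7}) = 2
G(27) = mex({0, 1, 2, 3, 4, 5, 6, 7}) = 8
G(28) = mex({0, 1, 2, 3, 4, 6, 7, 8}) = 5
G(29) = mex({0, 1, 2, 3, 5, 6, 7, 8, 9}) = 4
G(30) = mex({0, 1, 2, 3, 4, 5, 6, 9, 10}) = 7
G(31) = mex({0, 1, 3, 4, 5, 7, 10, 11}) = 2
G(32) = mex({0, 2, 3, 4, 5, 6, 7, 9, 11}) = 1
G(33) = mex({0, 1, 2, 3, 4, 5, 6, 7, 9, 12}) = 8
G(34) = mex({0, 1, 2, 3, 4, 5, 7, 8, 11, 12}) = 6
G(35) = mex({0, 1, 2, 3, 4, 5, 6, 8, 9, 10, 11}) = 7
G(36) = mex({0, 1, 2, 3, 5, 6, 7, 9, 10}) = 4
Therefore G(36) = 4.

4


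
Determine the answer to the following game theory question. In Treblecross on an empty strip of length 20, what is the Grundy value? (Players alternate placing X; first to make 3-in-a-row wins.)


Treblecross: place X on empty cells; 3-in-a-row wins.
Playing within two cells of an existing X lets the opponent win at once, so sensible play treats the cells i-2..i+2 around each X as dead. The player left with no safe cell loses, so this is a normal-play take-away game on strips of safe cells.
Placing X at cell i (0-indexed) of a strip of k safe cells leaves independent strips of sizes max(0, i-2) and max(0, k-i-3). Hence G(k) = mex{ G(max(0,i-2)) XOR G(max(0,k-i-3)) : 0 <= i < k }, with G(0) = 0.
G(1): splits (0,0):0^0=0 -> mex({0}) = 1
G(2): splits (0,0):0^0=0 -> mex({0}) = 1
G(3): splits (0,0):0^0=0 -> mex({0}) = 1
G(4): splits (0,1):0^1=1 (0,0):0^0=0 -> mex({0, 1}) = 2
G(5): splits (0,2):0^1=1 (0,1):0^1=1 (0,0):0^0=0 -> mex({0, 1}) = 2
G(6) = mex({1}) = 0
G(7) = mex({0, 1, 2}) = 3
G(8) = mex({0, 1, 2}) = 3
G(9) = mex({0, 2}) = 1
G(10) = mex({0, 2, 3}) = 1
G(11) = mex({0, 3}) = 1
G(12) = mex({1, 3}) = 0
G(13) = mex({0, 1, 2, 3}) = 4
G(14) = mex({0, 1, 2}) = 3
G(15) = mex({0, 1, 2}) = 3
G(16) = mex({0, 1, 2, 4}) = 3
G(17) = mex({0, 1, 3, 4}) = 2
G(18) = mex({0, 1, 3, 4}) = 2
G(19) = mex({0, 1, 3, 5}) = 2
G(20) = mex({0, 1, 2, 3, 5}) = 4
Therefore G(20) = 4.

4


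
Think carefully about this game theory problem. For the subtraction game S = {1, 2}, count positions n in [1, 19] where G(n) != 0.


Subtraction set S = {1, 2}, so G(n) = n mod 3.
G(n) = 0 when n is a multiple of 3.
Multiples of 3 in [1, 19]: 6
N-positions (nonzero Grundy) = 19 - 6 = 13

13


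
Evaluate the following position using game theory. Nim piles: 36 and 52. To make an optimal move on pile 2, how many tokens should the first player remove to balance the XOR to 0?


Piles: 36 and 52
Current XOR: 36 XOR 52 = 16 (non-zero, so this is an N-position).
To make the XOR zero, we need to find a move that balances the piles.
For pile 2 (size 52): target = 52 XOR 16 = 36
We reduce pile 2 from 52 to 36.
Tokens removed: 52 - 36 = 16
Verification: 36 XOR 36 = 0

16


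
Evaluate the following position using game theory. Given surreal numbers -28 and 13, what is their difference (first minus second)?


x = -28, y = 13
x - y = -28 - 13 = -41

-41


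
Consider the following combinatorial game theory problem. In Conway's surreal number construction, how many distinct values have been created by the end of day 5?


Day 0: {|} = 0 is born. Count = 1.
Day n: the number of surreal numbers born by day n is 2^(n+1) - 1.
By day 0: 2^1 - 1 = 1
By day 1: 2^2 - 1 = 3
By day 2: 2^3 - 1 = 7
By day 3: 2^4 - 1 = 15
By day 4: 2^5 - 1 = 31
By day 5: 2^6 - 1 = 63
By day 5: 63 surreal numbers.

63


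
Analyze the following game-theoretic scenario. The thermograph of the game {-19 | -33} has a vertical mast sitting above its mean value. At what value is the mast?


Game = {-19 | -33}, a switch {a | b} with numbers a > b.
Its thermograph has left wall a - t and right wall b + t, which meet at t = (a - b)/2, where both equal (a + b)/2. So the mast (mean value) is at (a + b)/2.
Mean = (-19 + (-33))/2 = -52/2 = -26

-26


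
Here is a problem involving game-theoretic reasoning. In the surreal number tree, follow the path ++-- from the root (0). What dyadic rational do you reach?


Sign expansion: ++--
Rule: track bounds (lo, hi), initially (-inf, +inf). On '+', the current value becomes lo and we move to the simplest number in (value, hi): value + 1 if hi = +inf, otherwise the midpoint (value + hi)/2. On '-', the current value becomes hi and we move to value - 1 if lo = -inf, otherwise the midpoint (lo + value)/2.
Start at 0.
Step 1: sign = +, move right. Bounds: (0, +inf). Value = 1
Step 2: sign = +, move right. Bounds: (1, +inf). Value = 2
Step 3: sign = -, move left. Bounds: (1, 2). Value = 3/2
Step 4: sign = -, move left. Bounds: (1, 3/2). Value = 5/4
The surreal number with sign expansion ++-- is 5/4.

5/4


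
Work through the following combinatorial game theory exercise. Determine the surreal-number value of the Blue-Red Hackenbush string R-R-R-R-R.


Edges (from ground): R-R-R-R-R
By Berlekamp's sign-expansion rule, a Blue-Red Hackenbush stalk has the value of the surreal number whose sign sequence is the edge sequence with B -> + and R -> -.
Sign sequence: -----
Trace the sign expansion in the surreal number tree, starting from 0:
Edge 1: R (sign -) -> bounds (-inf, 0), value = -1
Edge 2: R (sign -) -> bounds (-inf, -1), value = -2
Edge 3: R (sign -) -> bounds (-inf, -2), value = -3
Edge 4: R (sign -) -> bounds (-inf, -3), value = -4
Edge 5: R (sign -) -> bounds (-inf, -4), value = -5
Game value = -5

-5


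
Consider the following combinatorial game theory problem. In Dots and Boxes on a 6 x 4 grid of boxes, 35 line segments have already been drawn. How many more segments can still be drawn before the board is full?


Grid: 6 x 4 boxes, i.e. 7 rows and 5 columns of dots.
Horizontal edges: (rows + 1) * cols = 7 * 4 = 28
Vertical edges: rows * (cols + 1) = 6 * 5 = 30
Total edges: 28 + 30 = 58
Edges drawn: 35
Remaining: 58 - 35 = 23

23


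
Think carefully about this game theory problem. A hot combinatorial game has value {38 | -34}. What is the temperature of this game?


The game is {38 | -34}, a switch {a | b} with numbers a > b.
Cooling {a | b} by t gives {a - t | b + t}, which stops being hot when a - t = b + t, i.e. at t = (a - b)/2. So the temperature of a switch is (a - b)/2.
Temperature = (Left option - Right option) / 2
= (38 - (-34)) / 2
= 72 / 2
= 36

36
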